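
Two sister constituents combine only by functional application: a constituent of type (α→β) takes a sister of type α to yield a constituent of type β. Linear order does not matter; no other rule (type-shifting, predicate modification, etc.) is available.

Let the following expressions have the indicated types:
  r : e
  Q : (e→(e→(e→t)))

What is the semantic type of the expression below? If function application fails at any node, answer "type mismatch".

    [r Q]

(e→(e→t))

[r Q] — Q of type (e→(e→(e→t))) combines with r of type e: type (e→(e→t)).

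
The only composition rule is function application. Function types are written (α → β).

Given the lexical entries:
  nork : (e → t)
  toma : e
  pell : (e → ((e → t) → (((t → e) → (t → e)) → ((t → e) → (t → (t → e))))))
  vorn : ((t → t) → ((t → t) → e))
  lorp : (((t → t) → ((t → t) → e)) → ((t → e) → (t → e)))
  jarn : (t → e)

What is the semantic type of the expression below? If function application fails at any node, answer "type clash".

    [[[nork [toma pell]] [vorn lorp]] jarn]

[toma pell]: (e → ((e → t) → (((t → e) → (t → e)) → ((t → e) → (t → (t → e)))))) applied to e yields ((e → t) → (((t → e) → (t → e)) → ((t → e) → (t → (t → e))))).
[nork [toma pell]]: ((e → t) → (((t → e) → (t → e)) → ((t → e) → (t → (t → e))))) applied to (e → t) yields (((t → e) → (t → e)) → ((t → e) → (t → (t → e)))).
[vorn lorp]: (((t → t) → ((t → t) → e)) → ((t → e) → (t → e))) applied to ((t → t) → ((t → t) → e)) yields ((t → e) → (t → e)).
[[nork [toma pell]] [vorn lorp]]: (((t → e) → (t → e)) → ((t → e) → (t → (t → e)))) applied to ((t → e) → (t → e)) yields ((t → e) → (t → (t → e))).
[[[nork [toma pell]] [vorn lorp]] jarn]: ((t → e) → (t → (t → e))) applied to (t → e) yields (t → (t → e)).

(t → (t → e))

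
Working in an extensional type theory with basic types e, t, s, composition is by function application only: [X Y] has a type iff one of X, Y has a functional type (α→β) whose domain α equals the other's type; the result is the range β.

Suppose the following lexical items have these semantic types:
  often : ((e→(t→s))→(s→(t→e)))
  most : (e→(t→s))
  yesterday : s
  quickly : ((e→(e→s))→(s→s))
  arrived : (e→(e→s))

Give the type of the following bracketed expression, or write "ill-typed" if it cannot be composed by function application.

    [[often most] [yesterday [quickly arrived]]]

(t→e)

[often most]: functor often : ((e→(t→s))→(s→(t→e))), argument most : (e→(t→s)); result (s→(t→e)).
[quickly arrived]: functor quickly : ((e→(e→s))→(s→s)), argument arrived : (e→(e→s)); result (s→s).
[yesterday [quickly arrived]]: functor [quickly arrived] : (s→s), argument yesterday : s; result s.
[[often most] [yesterday [quickly arrived]]]: functor [often most] : (s→(t→e)), argument [yesterday [quickly arrived]] : s; result (t→e).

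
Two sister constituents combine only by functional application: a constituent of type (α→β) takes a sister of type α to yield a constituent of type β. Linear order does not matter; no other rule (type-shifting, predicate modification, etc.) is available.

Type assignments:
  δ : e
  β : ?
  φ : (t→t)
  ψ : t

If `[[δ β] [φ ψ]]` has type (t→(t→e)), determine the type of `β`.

(e→(t→(t→(t→e))))

For [[δ β] [φ ψ]] to have type (t→(t→e)) with [φ ψ] of type t, [δ β] must be the function: [δ β] : (t→(t→(t→e))).
For [δ β] to have type (t→(t→(t→e))) with δ of type e, β must be the function: β : (e→(t→(t→(t→e)))).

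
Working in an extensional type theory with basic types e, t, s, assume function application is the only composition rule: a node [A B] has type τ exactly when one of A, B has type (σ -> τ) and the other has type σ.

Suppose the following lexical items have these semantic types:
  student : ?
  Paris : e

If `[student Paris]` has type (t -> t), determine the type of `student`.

(e -> (t -> t))

For [student Paris] to have type (t -> t) with Paris of type e, student must be the function: student : (e -> (t -> t)).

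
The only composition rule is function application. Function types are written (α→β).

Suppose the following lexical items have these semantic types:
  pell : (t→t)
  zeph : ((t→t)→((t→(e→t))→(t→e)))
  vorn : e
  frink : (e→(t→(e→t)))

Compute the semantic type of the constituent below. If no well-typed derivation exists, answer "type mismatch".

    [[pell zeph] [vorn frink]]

(t→e)

At [pell zeph], zeph : ((t→t)→((t→(e→t))→(t→e))) takes pell : (t→t), giving ((t→(e→t))→(t→e)).
At [vorn frink], frink : (e→(t→(e→t))) takes vorn : e, giving (t→(e→t)).
At [[pell zeph] [vorn frink]], [pell zeph] : ((t→(e→t))→(t→e)) takes [vorn frink] : (t→(e→t)), giving (t→e).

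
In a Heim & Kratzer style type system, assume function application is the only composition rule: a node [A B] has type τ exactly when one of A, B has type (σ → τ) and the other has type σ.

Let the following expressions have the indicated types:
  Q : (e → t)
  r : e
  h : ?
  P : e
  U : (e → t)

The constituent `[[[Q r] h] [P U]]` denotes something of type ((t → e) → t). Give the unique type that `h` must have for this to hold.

(t → (t → ((t → e) → t)))

[[[Q r] h] [P U]] is required to be ((t → e) → t). [P U] : t cannot yield ((t → e) → t) as functor, so [[Q r] h] : (t → ((t → e) → t)).
[[Q r] h] is required to be (t → ((t → e) → t)). [Q r] : t cannot yield (t → ((t → e) → t)) as functor, so h : (t → (t → ((t → e) → t))).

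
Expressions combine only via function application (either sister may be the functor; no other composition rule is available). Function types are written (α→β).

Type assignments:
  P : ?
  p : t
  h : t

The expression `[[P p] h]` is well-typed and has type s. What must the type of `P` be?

(t→(t→s))

[[P p] h] must have type s. The sister h has type t; that is not a function onto s, so [P p] must be the functor, of type (t→s).
[P p] must have type (t→s). The sister p has type t; that is not a function onto (t→s), so P must be the functor, of type (t→(t→s)).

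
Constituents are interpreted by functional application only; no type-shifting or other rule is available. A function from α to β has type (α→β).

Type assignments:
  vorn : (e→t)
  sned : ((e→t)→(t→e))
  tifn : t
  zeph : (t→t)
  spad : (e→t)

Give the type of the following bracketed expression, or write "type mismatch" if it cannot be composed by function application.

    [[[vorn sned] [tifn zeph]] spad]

t

[vorn sned] — sned of type ((e→t)→(t→e)) combines with vorn of type (e→t): type (t→e).
[tifn zeph] — zeph of type (t→t) combines with tifn of type t: type t.
[[vorn sned] [tifn zeph]] — [vorn sned] of type (t→e) combines with [tifn zeph] of type t: type e.
[[[vorn sned] [tifn zeph]] spad] — spad of type (e→t) combines with [[vorn sned] [tifn zeph]] of type e: type t.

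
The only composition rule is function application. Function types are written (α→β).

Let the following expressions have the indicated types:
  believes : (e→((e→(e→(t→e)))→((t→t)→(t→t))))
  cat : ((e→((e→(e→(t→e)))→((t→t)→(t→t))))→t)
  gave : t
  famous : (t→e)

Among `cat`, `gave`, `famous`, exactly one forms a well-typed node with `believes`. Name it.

cat

cat — combines: cat : ((e→((e→(e→(t→e)))→((t→t)→(t→t))))→t) takes believes : (e→((e→(e→(t→e)))→((t→t)→(t→t)))) as argument, giving t.
gave : t — neither side's domain matches the other.
famous : (t→e) — neither side's domain matches the other.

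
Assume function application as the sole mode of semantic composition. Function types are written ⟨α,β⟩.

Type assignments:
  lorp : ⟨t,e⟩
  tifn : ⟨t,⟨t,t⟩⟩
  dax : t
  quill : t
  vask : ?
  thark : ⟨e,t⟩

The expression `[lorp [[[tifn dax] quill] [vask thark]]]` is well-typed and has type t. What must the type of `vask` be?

At [lorp [[[tifn dax] quill] [vask thark]]] (required: t): lorp is ⟨t,e⟩, which is not a function with range t; hence [[[tifn dax] quill] [vask thark]] is the functor — type ⟨⟨t,e⟩,t⟩.
At [[[tifn dax] quill] [vask thark]] (required: ⟨⟨t,e⟩,t⟩): [[tifn dax] quill] is t, which is not a function with range ⟨⟨t,e⟩,t⟩; hence [vask thark] is the functor — type ⟨t,⟨⟨t,e⟩,t⟩⟩.
At [vask thark] (required: ⟨t,⟨⟨t,e⟩,t⟩⟩): thark is ⟨e,t⟩, which is not a function with range ⟨t,⟨⟨t,e⟩,t⟩⟩; hence vask is the functor — type ⟨⟨e,t⟩,⟨t,⟨⟨t,e⟩,t⟩⟩⟩.

⟨⟨e,t⟩,⟨t,⟨⟨t,e⟩,t⟩⟩⟩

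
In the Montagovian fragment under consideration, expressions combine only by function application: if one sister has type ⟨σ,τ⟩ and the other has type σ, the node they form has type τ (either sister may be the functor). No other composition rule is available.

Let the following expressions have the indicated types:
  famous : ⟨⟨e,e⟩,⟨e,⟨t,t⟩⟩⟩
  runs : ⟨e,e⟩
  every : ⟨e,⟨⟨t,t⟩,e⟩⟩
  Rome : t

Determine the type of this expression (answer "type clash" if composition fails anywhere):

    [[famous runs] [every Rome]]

[famous runs]: ⟨⟨e,e⟩,⟨e,⟨t,t⟩⟩⟩ applied to ⟨e,e⟩ yields ⟨e,⟨t,t⟩⟩.
[every Rome]: ⟨e,⟨⟨t,t⟩,e⟩⟩ with t — neither is a function whose domain matches the other; composition fails here.

type clash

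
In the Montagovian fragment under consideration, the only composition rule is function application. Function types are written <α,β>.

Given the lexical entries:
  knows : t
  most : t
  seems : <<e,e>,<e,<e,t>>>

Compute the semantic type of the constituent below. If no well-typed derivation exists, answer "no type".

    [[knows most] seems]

no type

At [knows most]: neither t nor t can take the other as argument; the node is ill-typed.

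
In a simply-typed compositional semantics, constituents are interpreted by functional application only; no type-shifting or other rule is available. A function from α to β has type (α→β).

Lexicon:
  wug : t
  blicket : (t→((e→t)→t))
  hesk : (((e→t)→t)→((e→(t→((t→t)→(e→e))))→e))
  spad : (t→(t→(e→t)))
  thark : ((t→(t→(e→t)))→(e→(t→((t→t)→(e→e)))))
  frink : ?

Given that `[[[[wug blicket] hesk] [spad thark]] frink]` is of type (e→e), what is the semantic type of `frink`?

(e→(e→e))

[[[[wug blicket] hesk] [spad thark]] frink] must have type (e→e). The sister [[[wug blicket] hesk] [spad thark]] has type e; that is not a function onto (e→e), so frink must be the functor, of type (e→(e→e)).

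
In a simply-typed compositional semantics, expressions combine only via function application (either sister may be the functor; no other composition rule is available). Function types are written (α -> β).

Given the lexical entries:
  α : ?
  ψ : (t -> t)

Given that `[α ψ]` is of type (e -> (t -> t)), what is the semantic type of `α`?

[α ψ] is required to be (e -> (t -> t)). ψ : (t -> t) cannot yield (e -> (t -> t)) as functor, so α : ((t -> t) -> (e -> (t -> t))).

((t -> t) -> (e -> (t -> t)))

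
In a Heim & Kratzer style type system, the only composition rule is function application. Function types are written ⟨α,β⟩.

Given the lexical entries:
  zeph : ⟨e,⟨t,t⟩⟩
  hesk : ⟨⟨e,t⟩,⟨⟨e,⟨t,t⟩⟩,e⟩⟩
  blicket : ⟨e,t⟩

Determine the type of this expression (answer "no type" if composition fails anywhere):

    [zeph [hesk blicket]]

[hesk blicket]: ⟨⟨e,t⟩,⟨⟨e,⟨t,t⟩⟩,e⟩⟩ applied to ⟨e,t⟩ yields ⟨⟨e,⟨t,t⟩⟩,e⟩.
[zeph [hesk blicket]]: ⟨⟨e,⟨t,t⟩⟩,e⟩ applied to ⟨e,⟨t,t⟩⟩ yields e.

e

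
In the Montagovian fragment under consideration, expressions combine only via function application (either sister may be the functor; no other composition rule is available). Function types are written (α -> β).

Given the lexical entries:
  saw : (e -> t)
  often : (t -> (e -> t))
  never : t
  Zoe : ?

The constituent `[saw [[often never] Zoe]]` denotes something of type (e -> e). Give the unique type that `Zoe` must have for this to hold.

((e -> t) -> ((e -> t) -> (e -> e)))

For [saw [[often never] Zoe]] to have type (e -> e) with saw of type (e -> t), [[often never] Zoe] must be the function: [[often never] Zoe] : ((e -> t) -> (e -> e)).
For [[often never] Zoe] to have type ((e -> t) -> (e -> e)) with [often never] of type (e -> t), Zoe must be the function: Zoe : ((e -> t) -> ((e -> t) -> (e -> e))).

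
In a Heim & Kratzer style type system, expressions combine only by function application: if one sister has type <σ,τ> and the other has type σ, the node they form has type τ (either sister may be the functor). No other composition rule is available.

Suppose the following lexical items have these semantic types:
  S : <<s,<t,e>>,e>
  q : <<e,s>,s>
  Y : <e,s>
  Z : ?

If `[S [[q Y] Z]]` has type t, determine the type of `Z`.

[S [[q Y] Z]] is required to be t. S : <<s,<t,e>>,e> cannot yield t as functor, so [[q Y] Z] : <<<s,<t,e>>,e>,t>.
[[q Y] Z] is required to be <<<s,<t,e>>,e>,t>. [q Y] : s cannot yield <<<s,<t,e>>,e>,t> as functor, so Z : <s,<<<s,<t,e>>,e>,t>>.

<s,<<<s,<t,e>>,e>,t>>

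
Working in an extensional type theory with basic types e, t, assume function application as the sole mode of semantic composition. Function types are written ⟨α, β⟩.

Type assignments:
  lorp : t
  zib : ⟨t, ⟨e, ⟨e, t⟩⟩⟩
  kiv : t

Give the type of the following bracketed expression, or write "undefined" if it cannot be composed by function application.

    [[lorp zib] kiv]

[lorp zib]: functor zib : ⟨t, ⟨e, ⟨e, t⟩⟩⟩, argument lorp : t; result ⟨e, ⟨e, t⟩⟩.
[[lorp zib] kiv]: ⟨e, ⟨e, t⟩⟩ with t — neither is a function whose domain matches the other; composition fails here.

undefined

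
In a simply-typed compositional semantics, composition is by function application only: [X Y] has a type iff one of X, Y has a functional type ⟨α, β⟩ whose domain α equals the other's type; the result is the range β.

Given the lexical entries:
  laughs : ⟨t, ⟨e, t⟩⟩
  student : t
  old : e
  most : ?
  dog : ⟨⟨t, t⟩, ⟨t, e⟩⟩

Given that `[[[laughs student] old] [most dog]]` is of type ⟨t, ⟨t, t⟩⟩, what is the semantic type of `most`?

⟨⟨⟨t, t⟩, ⟨t, e⟩⟩, ⟨t, ⟨t, ⟨t, t⟩⟩⟩⟩

For [[[laughs student] old] [most dog]] to have type ⟨t, ⟨t, t⟩⟩ with [[laughs student] old] of type t, [most dog] must be the function: [most dog] : ⟨t, ⟨t, ⟨t, t⟩⟩⟩.
For [most dog] to have type ⟨t, ⟨t, ⟨t, t⟩⟩⟩ with dog of type ⟨⟨t, t⟩, ⟨t, e⟩⟩, most must be the function: most : ⟨⟨⟨t, t⟩, ⟨t, e⟩⟩, ⟨t, ⟨t, ⟨t, t⟩⟩⟩⟩.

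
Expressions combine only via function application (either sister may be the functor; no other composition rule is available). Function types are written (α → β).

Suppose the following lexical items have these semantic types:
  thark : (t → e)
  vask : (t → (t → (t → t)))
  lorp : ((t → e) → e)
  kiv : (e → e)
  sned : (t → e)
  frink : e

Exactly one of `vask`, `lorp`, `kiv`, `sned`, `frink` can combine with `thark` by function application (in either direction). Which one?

lorp

vask : (t → (t → (t → t))) — neither side's domain matches the other.
lorp — combines: lorp : ((t → e) → e) takes thark : (t → e) as argument, giving e.
kiv : (e → e) — neither side's domain matches the other.
sned : (t → e) — neither side's domain matches the other.
frink : e — neither side's domain matches the other.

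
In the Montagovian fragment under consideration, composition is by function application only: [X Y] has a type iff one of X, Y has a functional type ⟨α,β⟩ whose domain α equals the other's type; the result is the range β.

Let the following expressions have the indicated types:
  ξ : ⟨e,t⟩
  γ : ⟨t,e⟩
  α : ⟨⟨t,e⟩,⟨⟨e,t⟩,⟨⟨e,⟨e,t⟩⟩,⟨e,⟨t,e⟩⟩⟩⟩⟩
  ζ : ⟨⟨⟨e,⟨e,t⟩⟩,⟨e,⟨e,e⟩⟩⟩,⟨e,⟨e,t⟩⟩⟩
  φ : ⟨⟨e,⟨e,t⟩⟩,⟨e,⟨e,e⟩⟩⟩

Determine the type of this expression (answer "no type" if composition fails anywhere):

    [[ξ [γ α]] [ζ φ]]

⟨e,⟨t,e⟩⟩

[γ α] — α of type ⟨⟨t,e⟩,⟨⟨e,t⟩,⟨⟨e,⟨e,t⟩⟩,⟨e,⟨t,e⟩⟩⟩⟩⟩ combines with γ of type ⟨t,e⟩: type ⟨⟨e,t⟩,⟨⟨e,⟨e,t⟩⟩,⟨e,⟨t,e⟩⟩⟩⟩.
[ξ [γ α]] — [γ α] of type ⟨⟨e,t⟩,⟨⟨e,⟨e,t⟩⟩,⟨e,⟨t,e⟩⟩⟩⟩ combines with ξ of type ⟨e,t⟩: type ⟨⟨e,⟨e,t⟩⟩,⟨e,⟨t,e⟩⟩⟩.
[ζ φ] — ζ of type ⟨⟨⟨e,⟨e,t⟩⟩,⟨e,⟨e,e⟩⟩⟩,⟨e,⟨e,t⟩⟩⟩ combines with φ of type ⟨⟨e,⟨e,t⟩⟩,⟨e,⟨e,e⟩⟩⟩: type ⟨e,⟨e,t⟩⟩.
[[ξ [γ α]] [ζ φ]] — [ξ [γ α]] of type ⟨⟨e,⟨e,t⟩⟩,⟨e,⟨t,e⟩⟩⟩ combines with [ζ φ] of type ⟨e,⟨e,t⟩⟩: type ⟨e,⟨t,e⟩⟩.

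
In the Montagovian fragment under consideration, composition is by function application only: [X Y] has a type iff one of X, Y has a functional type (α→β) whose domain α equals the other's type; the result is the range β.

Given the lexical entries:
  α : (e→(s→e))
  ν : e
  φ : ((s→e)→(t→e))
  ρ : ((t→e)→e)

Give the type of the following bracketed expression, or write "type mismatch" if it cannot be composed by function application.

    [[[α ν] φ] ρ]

e

[α ν]: α is (e→(s→e)), ν is e; result (s→e).
[[α ν] φ]: φ is ((s→e)→(t→e)), [α ν] is (s→e); result (t→e).
[[[α ν] φ] ρ]: ρ is ((t→e)→e), [[α ν] φ] is (t→e); result e.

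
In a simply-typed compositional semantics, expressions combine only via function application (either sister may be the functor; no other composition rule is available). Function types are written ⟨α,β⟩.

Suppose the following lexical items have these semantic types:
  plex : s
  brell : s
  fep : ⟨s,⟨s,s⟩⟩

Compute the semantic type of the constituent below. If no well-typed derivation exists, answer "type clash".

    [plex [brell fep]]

[brell fep] — fep of type ⟨s,⟨s,s⟩⟩ combines with brell of type s: type ⟨s,s⟩.
[plex [brell fep]] — [brell fep] of type ⟨s,s⟩ combines with plex of type s: type s.

s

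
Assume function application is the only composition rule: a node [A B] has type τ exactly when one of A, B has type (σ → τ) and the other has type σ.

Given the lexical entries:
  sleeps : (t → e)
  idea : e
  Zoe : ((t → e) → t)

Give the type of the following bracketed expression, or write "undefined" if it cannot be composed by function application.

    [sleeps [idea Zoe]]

undefined

At [idea Zoe]: neither e nor ((t → e) → t) can take the other as argument; the node is ill-typed.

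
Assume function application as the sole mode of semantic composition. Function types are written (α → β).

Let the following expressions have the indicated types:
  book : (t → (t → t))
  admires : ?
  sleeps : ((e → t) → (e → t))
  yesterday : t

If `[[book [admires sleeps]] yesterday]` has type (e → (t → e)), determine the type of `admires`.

[[book [admires sleeps]] yesterday] is required to be (e → (t → e)). yesterday : t cannot yield (e → (t → e)) as functor, so [book [admires sleeps]] : (t → (e → (t → e))).
[book [admires sleeps]] is required to be (t → (e → (t → e))). book : (t → (t → t)) cannot yield (t → (e → (t → e))) as functor, so [admires sleeps] : ((t → (t → t)) → (t → (e → (t → e)))).
[admires sleeps] is required to be ((t → (t → t)) → (t → (e → (t → e)))). sleeps : ((e → t) → (e → t)) cannot yield ((t → (t → t)) → (t → (e → (t → e)))) as functor, so admires : (((e → t) → (e → t)) → ((t → (t → t)) → (t → (e → (t → e))))).

(((e → t) → (e → t)) → ((t → (t → t)) → (t → (e → (t → e)))))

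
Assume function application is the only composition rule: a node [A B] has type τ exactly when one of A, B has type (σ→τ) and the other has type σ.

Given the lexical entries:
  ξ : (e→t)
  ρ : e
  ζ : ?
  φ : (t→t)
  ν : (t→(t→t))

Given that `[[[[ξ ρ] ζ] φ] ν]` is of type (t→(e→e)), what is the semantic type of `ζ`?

[[[[ξ ρ] ζ] φ] ν] is required to be (t→(e→e)). ν : (t→(t→t)) cannot yield (t→(e→e)) as functor, so [[[ξ ρ] ζ] φ] : ((t→(t→t))→(t→(e→e))).
[[[ξ ρ] ζ] φ] is required to be ((t→(t→t))→(t→(e→e))). φ : (t→t) cannot yield ((t→(t→t))→(t→(e→e))) as functor, so [[ξ ρ] ζ] : ((t→t)→((t→(t→t))→(t→(e→e)))).
[[ξ ρ] ζ] is required to be ((t→t)→((t→(t→t))→(t→(e→e)))). [ξ ρ] : t cannot yield ((t→t)→((t→(t→t))→(t→(e→e)))) as functor, so ζ : (t→((t→t)→((t→(t→t))→(t→(e→e))))).

(t→((t→t)→((t→(t→t))→(t→(e→e)))))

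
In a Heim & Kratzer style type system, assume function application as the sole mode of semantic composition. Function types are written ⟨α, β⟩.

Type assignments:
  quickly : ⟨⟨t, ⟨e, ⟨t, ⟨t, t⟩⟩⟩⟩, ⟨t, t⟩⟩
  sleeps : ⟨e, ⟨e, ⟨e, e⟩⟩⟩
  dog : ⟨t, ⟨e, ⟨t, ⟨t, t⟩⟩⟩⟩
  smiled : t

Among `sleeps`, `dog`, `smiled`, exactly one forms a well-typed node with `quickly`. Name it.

dog

sleeps : ⟨e, ⟨e, ⟨e, e⟩⟩⟩ — does not combine with quickly.
dog — combines: quickly : ⟨⟨t, ⟨e, ⟨t, ⟨t, t⟩⟩⟩⟩, ⟨t, t⟩⟩ takes dog : ⟨t, ⟨e, ⟨t, ⟨t, t⟩⟩⟩⟩ as argument, giving ⟨t, t⟩.
smiled : t — does not combine with quickly.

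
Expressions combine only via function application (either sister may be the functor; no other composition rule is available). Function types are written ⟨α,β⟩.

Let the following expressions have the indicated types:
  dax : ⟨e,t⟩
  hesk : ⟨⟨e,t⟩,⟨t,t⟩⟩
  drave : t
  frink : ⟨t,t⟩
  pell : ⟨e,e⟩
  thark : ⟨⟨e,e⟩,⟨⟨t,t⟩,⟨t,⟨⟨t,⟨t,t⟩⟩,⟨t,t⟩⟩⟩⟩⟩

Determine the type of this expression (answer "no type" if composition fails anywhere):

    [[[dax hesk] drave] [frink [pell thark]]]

⟨⟨t,⟨t,t⟩⟩,⟨t,t⟩⟩

At [dax hesk], hesk : ⟨⟨e,t⟩,⟨t,t⟩⟩ takes dax : ⟨e,t⟩, giving ⟨t,t⟩.
At [[dax hesk] drave], [dax hesk] : ⟨t,t⟩ takes drave : t, giving t.
At [pell thark], thark : ⟨⟨e,e⟩,⟨⟨t,t⟩,⟨t,⟨⟨t,⟨t,t⟩⟩,⟨t,t⟩⟩⟩⟩⟩ takes pell : ⟨e,e⟩, giving ⟨⟨t,t⟩,⟨t,⟨⟨t,⟨t,t⟩⟩,⟨t,t⟩⟩⟩⟩.
At [frink [pell thark]], [pell thark] : ⟨⟨t,t⟩,⟨t,⟨⟨t,⟨t,t⟩⟩,⟨t,t⟩⟩⟩⟩ takes frink : ⟨t,t⟩, giving ⟨t,⟨⟨t,⟨t,t⟩⟩,⟨t,t⟩⟩⟩.
At [[[dax hesk] drave] [frink [pell thark]]], [frink [pell thark]] : ⟨t,⟨⟨t,⟨t,t⟩⟩,⟨t,t⟩⟩⟩ takes [[dax hesk] drave] : t, giving ⟨⟨t,⟨t,t⟩⟩,⟨t,t⟩⟩.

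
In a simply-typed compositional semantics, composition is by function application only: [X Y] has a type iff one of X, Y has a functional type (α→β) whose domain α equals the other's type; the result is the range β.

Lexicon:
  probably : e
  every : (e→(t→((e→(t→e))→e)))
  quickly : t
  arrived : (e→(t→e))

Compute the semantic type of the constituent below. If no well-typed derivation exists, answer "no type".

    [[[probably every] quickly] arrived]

[probably every]: (e→(t→((e→(t→e))→e))) applied to e yields (t→((e→(t→e))→e)).
[[probably every] quickly]: (t→((e→(t→e))→e)) applied to t yields ((e→(t→e))→e).
[[[probably every] quickly] arrived]: ((e→(t→e))→e) applied to (e→(t→e)) yields e.

e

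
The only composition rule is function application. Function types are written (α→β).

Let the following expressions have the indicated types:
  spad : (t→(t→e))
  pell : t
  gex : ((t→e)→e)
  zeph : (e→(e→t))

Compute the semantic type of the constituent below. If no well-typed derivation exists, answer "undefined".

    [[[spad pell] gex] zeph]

[spad pell] — spad of type (t→(t→e)) combines with pell of type t: type (t→e).
[[spad pell] gex] — gex of type ((t→e)→e) combines with [spad pell] of type (t→e): type e.
[[[spad pell] gex] zeph] — zeph of type (e→(e→t)) combines with [[spad pell] gex] of type e: type (e→t).

(e→t)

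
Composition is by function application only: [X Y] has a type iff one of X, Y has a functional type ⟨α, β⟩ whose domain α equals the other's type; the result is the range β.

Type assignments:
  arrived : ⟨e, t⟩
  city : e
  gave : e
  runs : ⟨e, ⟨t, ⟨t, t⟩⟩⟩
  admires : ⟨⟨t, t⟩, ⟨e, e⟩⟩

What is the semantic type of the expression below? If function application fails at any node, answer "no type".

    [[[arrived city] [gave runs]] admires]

⟨e, e⟩

[arrived city] — arrived of type ⟨e, t⟩ combines with city of type e: type t.
[gave runs] — runs of type ⟨e, ⟨t, ⟨t, t⟩⟩⟩ combines with gave of type e: type ⟨t, ⟨t, t⟩⟩.
[[arrived city] [gave runs]] — [gave runs] of type ⟨t, ⟨t, t⟩⟩ combines with [arrived city] of type t: type ⟨t, t⟩.
[[[arrived city] [gave runs]] admires] — admires of type ⟨⟨t, t⟩, ⟨e, e⟩⟩ combines with [[arrived city] [gave runs]] of type ⟨t, t⟩: type ⟨e, e⟩.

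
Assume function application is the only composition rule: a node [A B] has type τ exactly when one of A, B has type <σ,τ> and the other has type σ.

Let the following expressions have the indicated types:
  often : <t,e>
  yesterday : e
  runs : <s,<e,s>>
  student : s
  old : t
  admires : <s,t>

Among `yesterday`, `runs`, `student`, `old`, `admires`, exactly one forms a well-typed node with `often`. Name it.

yesterday : e — often needs t; yesterday needs nothing (atomic); neither fits.
runs : <s,<e,s>> — often needs t; runs needs s; neither fits.
student : s — often needs t; student needs nothing (atomic); neither fits.
old — combines: often : <t,e> takes old : t as argument, giving e.
admires : <s,t> — often needs t; admires needs s; neither fits.

old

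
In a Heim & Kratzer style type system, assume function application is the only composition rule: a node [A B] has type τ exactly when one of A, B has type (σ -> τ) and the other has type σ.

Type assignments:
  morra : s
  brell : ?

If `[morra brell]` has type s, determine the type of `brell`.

(s -> s)

At [morra brell] (required: s): morra is s, which is not a function with range s; hence brell is the functor — type (s -> s).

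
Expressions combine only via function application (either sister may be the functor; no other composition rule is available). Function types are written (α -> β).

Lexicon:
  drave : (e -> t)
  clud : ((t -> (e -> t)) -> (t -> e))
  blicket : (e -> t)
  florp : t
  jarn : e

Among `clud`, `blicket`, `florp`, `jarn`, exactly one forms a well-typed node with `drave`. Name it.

jarn

clud : ((t -> (e -> t)) -> (t -> e)) — drave needs e; clud needs (t -> (e -> t)); neither fits.
blicket : (e -> t) — drave needs e; blicket needs e; neither fits.
florp : t — drave needs e; florp needs nothing (atomic); neither fits.
jarn — combines: drave : (e -> t) takes jarn : e as argument, giving t.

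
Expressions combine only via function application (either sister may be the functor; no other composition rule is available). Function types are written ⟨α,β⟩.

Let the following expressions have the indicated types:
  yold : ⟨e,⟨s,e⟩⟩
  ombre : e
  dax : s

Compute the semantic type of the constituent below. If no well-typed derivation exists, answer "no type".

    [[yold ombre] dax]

[yold ombre]: functor yold : ⟨e,⟨s,e⟩⟩, argument ombre : e; result ⟨s,e⟩.
[[yold ombre] dax]: functor [yold ombre] : ⟨s,e⟩, argument dax : s; result e.

e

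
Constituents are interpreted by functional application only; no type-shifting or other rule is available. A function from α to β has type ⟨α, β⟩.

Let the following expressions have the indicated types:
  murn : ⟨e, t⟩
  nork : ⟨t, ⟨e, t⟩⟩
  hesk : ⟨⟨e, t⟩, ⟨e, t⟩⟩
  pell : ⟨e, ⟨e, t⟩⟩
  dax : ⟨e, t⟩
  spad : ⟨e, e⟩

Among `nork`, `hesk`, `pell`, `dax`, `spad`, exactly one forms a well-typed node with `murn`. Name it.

nork : ⟨t, ⟨e, t⟩⟩ — murn needs e; nork needs t; neither fits.
hesk — combines: hesk : ⟨⟨e, t⟩, ⟨e, t⟩⟩ takes murn : ⟨e, t⟩ as argument, giving ⟨e, t⟩.
pell : ⟨e, ⟨e, t⟩⟩ — murn needs e; pell needs e; neither fits.
dax : ⟨e, t⟩ — murn needs e; dax needs e; neither fits.
spad : ⟨e, e⟩ — murn needs e; spad needs e; neither fits.

hesk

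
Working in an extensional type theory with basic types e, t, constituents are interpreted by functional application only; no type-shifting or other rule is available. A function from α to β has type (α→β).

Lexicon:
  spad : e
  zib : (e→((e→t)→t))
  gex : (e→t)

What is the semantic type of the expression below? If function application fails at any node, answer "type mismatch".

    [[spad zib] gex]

[spad zib]: functor zib : (e→((e→t)→t)), argument spad : e; result ((e→t)→t).
[[spad zib] gex]: functor [spad zib] : ((e→t)→t), argument gex : (e→t); result t.

t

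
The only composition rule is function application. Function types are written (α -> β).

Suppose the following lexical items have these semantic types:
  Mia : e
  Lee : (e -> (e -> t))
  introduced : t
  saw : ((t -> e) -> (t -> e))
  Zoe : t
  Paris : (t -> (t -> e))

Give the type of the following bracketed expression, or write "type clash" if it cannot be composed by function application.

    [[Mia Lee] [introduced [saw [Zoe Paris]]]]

t

[Mia Lee]: (e -> (e -> t)) applied to e yields (e -> t).
[Zoe Paris]: (t -> (t -> e)) applied to t yields (t -> e).
[saw [Zoe Paris]]: ((t -> e) -> (t -> e)) applied to (t -> e) yields (t -> e).
[introduced [saw [Zoe Paris]]]: (t -> e) applied to t yields e.
[[Mia Lee] [introduced [saw [Zoe Paris]]]]: (e -> t) applied to e yields t.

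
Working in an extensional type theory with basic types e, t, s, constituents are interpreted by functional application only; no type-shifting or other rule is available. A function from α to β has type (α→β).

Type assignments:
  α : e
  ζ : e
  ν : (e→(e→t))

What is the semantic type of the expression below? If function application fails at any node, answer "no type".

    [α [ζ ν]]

[ζ ν]: functor ν : (e→(e→t)), argument ζ : e; result (e→t).
[α [ζ ν]]: functor [ζ ν] : (e→t), argument α : e; result t.

t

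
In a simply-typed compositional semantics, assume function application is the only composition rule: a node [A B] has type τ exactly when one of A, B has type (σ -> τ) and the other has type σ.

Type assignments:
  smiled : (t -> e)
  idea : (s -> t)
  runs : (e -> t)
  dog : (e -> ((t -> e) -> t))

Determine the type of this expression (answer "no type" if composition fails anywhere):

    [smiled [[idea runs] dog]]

no type

[idea runs]: (s -> t) and (e -> t) cannot combine by function application — type clash.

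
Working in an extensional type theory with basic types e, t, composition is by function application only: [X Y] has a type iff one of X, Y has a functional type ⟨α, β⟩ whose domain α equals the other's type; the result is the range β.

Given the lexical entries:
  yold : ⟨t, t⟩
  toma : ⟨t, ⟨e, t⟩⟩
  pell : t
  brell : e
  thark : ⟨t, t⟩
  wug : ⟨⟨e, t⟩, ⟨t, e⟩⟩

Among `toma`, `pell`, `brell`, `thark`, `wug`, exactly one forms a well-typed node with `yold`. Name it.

pell

toma : ⟨t, ⟨e, t⟩⟩ — yold needs t; toma needs t; neither fits.
pell — combines: yold : ⟨t, t⟩ takes pell : t as argument, giving t.
brell : e — yold needs t; brell needs nothing (atomic); neither fits.
thark : ⟨t, t⟩ — yold needs t; thark needs t; neither fits.
wug : ⟨⟨e, t⟩, ⟨t, e⟩⟩ — yold needs t; wug needs ⟨e, t⟩; neither fits.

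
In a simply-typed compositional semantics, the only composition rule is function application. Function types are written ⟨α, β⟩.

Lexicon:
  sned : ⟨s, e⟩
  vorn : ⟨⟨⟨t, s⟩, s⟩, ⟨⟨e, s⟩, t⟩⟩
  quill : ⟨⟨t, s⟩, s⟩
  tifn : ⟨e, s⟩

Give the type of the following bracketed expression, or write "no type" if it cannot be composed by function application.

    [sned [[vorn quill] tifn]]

no type

[vorn quill]: functor vorn : ⟨⟨⟨t, s⟩, s⟩, ⟨⟨e, s⟩, t⟩⟩, argument quill : ⟨⟨t, s⟩, s⟩; result ⟨⟨e, s⟩, t⟩.
[[vorn quill] tifn]: functor [vorn quill] : ⟨⟨e, s⟩, t⟩, argument tifn : ⟨e, s⟩; result t.
[sned [[vorn quill] tifn]]: ⟨s, e⟩ with t — neither is a function whose domain matches the other; composition fails here.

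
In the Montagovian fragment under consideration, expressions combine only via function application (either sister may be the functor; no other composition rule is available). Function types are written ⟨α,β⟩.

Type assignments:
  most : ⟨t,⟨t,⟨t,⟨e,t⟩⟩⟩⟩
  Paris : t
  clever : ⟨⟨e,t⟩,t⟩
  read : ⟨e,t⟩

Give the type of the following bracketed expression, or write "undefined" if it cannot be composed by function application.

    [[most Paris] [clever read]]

[most Paris] — most of type ⟨t,⟨t,⟨t,⟨e,t⟩⟩⟩⟩ combines with Paris of type t: type ⟨t,⟨t,⟨e,t⟩⟩⟩.
[clever read] — clever of type ⟨⟨e,t⟩,t⟩ combines with read of type ⟨e,t⟩: type t.
[[most Paris] [clever read]] — [most Paris] of type ⟨t,⟨t,⟨e,t⟩⟩⟩ combines with [clever read] of type t: type ⟨t,⟨e,t⟩⟩.

⟨t,⟨e,t⟩⟩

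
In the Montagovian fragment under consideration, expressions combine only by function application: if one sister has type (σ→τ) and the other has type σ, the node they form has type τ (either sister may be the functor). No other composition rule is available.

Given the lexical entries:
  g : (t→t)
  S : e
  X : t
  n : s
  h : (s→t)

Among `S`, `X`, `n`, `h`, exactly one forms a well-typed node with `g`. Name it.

X

S : e — g needs t; S needs nothing (atomic); neither fits.
X — combines: g : (t→t) takes X : t as argument, giving t.
n : s — g needs t; n needs nothing (atomic); neither fits.
h : (s→t) — g needs t; h needs s; neither fits.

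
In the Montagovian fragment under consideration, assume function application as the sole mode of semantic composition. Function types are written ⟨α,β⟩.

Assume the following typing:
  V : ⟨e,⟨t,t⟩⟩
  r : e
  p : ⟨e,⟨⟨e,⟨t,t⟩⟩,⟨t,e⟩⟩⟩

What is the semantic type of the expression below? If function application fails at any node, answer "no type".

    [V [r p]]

⟨t,e⟩

At [r p], p : ⟨e,⟨⟨e,⟨t,t⟩⟩,⟨t,e⟩⟩⟩ takes r : e, giving ⟨⟨e,⟨t,t⟩⟩,⟨t,e⟩⟩.
At [V [r p]], [r p] : ⟨⟨e,⟨t,t⟩⟩,⟨t,e⟩⟩ takes V : ⟨e,⟨t,t⟩⟩, giving ⟨t,e⟩.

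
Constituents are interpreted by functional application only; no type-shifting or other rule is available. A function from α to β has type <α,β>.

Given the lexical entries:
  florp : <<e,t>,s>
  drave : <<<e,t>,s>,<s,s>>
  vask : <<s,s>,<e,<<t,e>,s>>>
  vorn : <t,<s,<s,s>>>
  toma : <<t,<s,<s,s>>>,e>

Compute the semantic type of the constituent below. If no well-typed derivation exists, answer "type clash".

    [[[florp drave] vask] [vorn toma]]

<<t,e>,s>

[florp drave]: <<<e,t>,s>,<s,s>> applied to <<e,t>,s> yields <s,s>.
[[florp drave] vask]: <<s,s>,<e,<<t,e>,s>>> applied to <s,s> yields <e,<<t,e>,s>>.
[vorn toma]: <<t,<s,<s,s>>>,e> applied to <t,<s,<s,s>>> yields e.
[[[florp drave] vask] [vorn toma]]: <e,<<t,e>,s>> applied to e yields <<t,e>,s>.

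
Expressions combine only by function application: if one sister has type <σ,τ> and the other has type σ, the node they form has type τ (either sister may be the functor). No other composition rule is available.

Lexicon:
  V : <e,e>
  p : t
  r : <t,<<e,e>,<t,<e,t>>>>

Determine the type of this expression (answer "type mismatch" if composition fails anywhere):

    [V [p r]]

[p r]: <t,<<e,e>,<t,<e,t>>>> applied to t yields <<e,e>,<t,<e,t>>>.
[V [p r]]: <<e,e>,<t,<e,t>>> applied to <e,e> yields <t,<e,t>>.

<t,<e,t>>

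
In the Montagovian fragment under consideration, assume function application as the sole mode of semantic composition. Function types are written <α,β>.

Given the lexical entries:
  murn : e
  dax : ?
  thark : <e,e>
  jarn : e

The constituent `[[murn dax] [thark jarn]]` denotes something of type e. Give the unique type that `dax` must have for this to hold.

At [[murn dax] [thark jarn]] (required: e): [thark jarn] is e, which is not a function with range e; hence [murn dax] is the functor — type <e,e>.
At [murn dax] (required: <e,e>): murn is e, which is not a function with range <e,e>; hence dax is the functor — type <e,<e,e>>.

<e,<e,e>>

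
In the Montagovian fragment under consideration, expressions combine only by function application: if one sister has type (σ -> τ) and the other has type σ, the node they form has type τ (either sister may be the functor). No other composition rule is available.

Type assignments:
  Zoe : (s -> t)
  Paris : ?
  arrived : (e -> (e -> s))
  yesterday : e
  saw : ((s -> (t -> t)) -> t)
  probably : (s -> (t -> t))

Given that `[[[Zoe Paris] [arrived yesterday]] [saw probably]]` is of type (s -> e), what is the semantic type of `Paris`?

[[[Zoe Paris] [arrived yesterday]] [saw probably]] is required to be (s -> e). [saw probably] : t cannot yield (s -> e) as functor, so [[Zoe Paris] [arrived yesterday]] : (t -> (s -> e)).
[[Zoe Paris] [arrived yesterday]] is required to be (t -> (s -> e)). [arrived yesterday] : (e -> s) cannot yield (t -> (s -> e)) as functor, so [Zoe Paris] : ((e -> s) -> (t -> (s -> e))).
[Zoe Paris] is required to be ((e -> s) -> (t -> (s -> e))). Zoe : (s -> t) cannot yield ((e -> s) -> (t -> (s -> e))) as functor, so Paris : ((s -> t) -> ((e -> s) -> (t -> (s -> e)))).

((s -> t) -> ((e -> s) -> (t -> (s -> e))))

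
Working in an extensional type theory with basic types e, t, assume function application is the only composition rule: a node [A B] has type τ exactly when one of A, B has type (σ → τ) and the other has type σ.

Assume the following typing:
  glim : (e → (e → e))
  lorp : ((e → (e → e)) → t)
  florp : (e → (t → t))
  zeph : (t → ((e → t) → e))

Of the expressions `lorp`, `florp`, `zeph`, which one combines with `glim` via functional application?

lorp — combines: lorp : ((e → (e → e)) → t) takes glim : (e → (e → e)) as argument, giving t.
florp : (e → (t → t)) — does not combine with glim.
zeph : (t → ((e → t) → e)) — does not combine with glim.

lorp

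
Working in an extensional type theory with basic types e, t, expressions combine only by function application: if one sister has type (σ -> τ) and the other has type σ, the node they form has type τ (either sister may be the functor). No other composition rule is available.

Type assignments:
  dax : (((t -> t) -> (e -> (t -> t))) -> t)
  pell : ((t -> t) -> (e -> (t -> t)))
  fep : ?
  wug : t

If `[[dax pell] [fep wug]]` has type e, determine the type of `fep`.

For [[dax pell] [fep wug]] to have type e with [dax pell] of type t, [fep wug] must be the function: [fep wug] : (t -> e).
For [fep wug] to have type (t -> e) with wug of type t, fep must be the function: fep : (t -> (t -> e)).

(t -> (t -> e))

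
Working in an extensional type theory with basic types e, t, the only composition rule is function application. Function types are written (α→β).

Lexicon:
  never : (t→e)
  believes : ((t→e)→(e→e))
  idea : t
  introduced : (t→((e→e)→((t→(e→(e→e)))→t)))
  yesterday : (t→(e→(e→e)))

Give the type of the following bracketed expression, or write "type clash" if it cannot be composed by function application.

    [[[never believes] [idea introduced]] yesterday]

t

[never believes]: ((t→e)→(e→e)) applied to (t→e) yields (e→e).
[idea introduced]: (t→((e→e)→((t→(e→(e→e)))→t))) applied to t yields ((e→e)→((t→(e→(e→e)))→t)).
[[never believes] [idea introduced]]: ((e→e)→((t→(e→(e→e)))→t)) applied to (e→e) yields ((t→(e→(e→e)))→t).
[[[never believes] [idea introduced]] yesterday]: ((t→(e→(e→e)))→t) applied to (t→(e→(e→e))) yields t.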